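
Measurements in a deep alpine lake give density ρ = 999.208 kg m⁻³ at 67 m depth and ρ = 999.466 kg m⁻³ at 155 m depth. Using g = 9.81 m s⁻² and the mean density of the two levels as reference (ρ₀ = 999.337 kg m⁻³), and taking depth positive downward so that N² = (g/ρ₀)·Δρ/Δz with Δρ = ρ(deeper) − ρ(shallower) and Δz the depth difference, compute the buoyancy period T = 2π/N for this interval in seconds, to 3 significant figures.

Δρ = 999.466 − 999.208 = 0.258 kg m⁻³ over Δz = 155 − 67 = 88 m.
N² = (9.81/999.337) × (0.258/88) = 2.8780 × 10⁻⁵ s⁻².
N = √(2.8780 × 10⁻⁵) = 5.3647 × 10⁻³ rad s⁻¹, so T = 2π/N = 1.1712 × 10³ s ≈ 1.17 × 10³ s.

1.17 × 10³ s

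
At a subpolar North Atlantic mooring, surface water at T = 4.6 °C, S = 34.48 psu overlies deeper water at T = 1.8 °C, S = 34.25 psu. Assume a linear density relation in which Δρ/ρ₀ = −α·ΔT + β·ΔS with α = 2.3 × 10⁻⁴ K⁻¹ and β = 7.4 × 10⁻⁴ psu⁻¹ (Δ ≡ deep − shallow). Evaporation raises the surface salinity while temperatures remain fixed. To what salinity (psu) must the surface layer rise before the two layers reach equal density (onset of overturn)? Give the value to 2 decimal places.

Neutral buoyancy requires −α(T_deep − T_surf) + β(S_deep − S_surf′) = 0.
S_surf′ = S_deep − (α/β)·ΔT = 34.25 − (2.3 × 10⁻⁴/7.4 × 10⁻⁴)·(-2.8) = 35.1203 psu.
Increase required: 35.1203 − 34.48 = 0.6403 psu.

35.12 psu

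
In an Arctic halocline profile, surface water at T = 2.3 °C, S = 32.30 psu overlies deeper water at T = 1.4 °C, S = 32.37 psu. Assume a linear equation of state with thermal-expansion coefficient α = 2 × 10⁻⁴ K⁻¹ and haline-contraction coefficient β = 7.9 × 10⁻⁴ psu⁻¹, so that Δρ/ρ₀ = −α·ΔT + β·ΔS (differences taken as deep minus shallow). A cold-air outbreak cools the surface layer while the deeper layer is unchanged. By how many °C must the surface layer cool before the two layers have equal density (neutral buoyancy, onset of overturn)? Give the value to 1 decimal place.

Neutral buoyancy requires Δρ = 0, i.e. −α(T_deep − T_surf′) + β(S_deep − S_surf) = 0.
T_surf′ = T_deep − (β/α)·ΔS = 1.4 − (7.9 × 10⁻⁴/2 × 10⁻⁴)·(+0.07) = 1.123 °C.
Cooling required: 2.3 − (1.123) = 1.177 °C.

1.2 °C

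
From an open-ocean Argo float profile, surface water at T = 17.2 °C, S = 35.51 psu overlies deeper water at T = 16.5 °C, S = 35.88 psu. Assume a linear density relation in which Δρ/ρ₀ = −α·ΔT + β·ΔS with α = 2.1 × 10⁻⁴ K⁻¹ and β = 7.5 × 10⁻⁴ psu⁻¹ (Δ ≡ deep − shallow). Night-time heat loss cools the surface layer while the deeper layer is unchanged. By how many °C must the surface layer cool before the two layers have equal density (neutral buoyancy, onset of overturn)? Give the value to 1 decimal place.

Neutral buoyancy requires Δρ = 0, i.e. −α(T_deep − T_surf′) + β(S_deep − S_surf) = 0.
T_surf′ = T_deep − (β/α)·ΔS = 16.5 − (7.5 × 10⁻⁴/2.1 × 10⁻⁴)·(+0.37) = 15.179 °C.
Cooling required: 17.2 − (15.179) = 2.021 °C.

2.0 °C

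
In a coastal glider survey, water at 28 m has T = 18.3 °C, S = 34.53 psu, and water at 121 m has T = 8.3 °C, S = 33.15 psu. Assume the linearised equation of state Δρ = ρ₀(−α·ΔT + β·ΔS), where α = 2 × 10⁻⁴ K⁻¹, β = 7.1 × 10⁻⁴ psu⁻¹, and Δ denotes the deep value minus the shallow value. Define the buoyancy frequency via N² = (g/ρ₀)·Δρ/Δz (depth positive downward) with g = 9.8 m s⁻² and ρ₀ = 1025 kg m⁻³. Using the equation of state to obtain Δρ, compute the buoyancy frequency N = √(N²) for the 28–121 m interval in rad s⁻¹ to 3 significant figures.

0.0104 rad s⁻¹

ΔT = -10.0 K, ΔS = -1.38 psu (deep − shallow).
Δρ/ρ₀ = −αΔT + βΔS = 2.00 × 10⁻³ − 9.798 × 10⁻⁴ = 1.0202 × 10⁻³, so Δρ ≈ 1.046 kg m⁻³.
N² = (g/ρ₀)·Δρ/Δz = g·(Δρ/ρ₀)/Δz = 9.8 × 1.0202 × 10⁻³ / 93 = 1.0750 × 10⁻⁴ s⁻².
N = √(1.0750 × 10⁻⁴) = 0.010368 rad s⁻¹ ≈ 0.0104 rad s⁻¹.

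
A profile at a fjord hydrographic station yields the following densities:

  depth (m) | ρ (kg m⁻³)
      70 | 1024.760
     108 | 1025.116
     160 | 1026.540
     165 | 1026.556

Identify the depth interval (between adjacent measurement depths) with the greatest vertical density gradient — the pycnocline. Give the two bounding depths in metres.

108–160 m

Compute the density gradient over each adjacent pair:
  70–108 m: Δρ/Δz = 0.356/38 = 9.4 × 10⁻³ kg m⁻⁴
  108–160 m: Δρ/Δz = 1.424/52 = 0.027 kg m⁻⁴
  160–165 m: Δρ/Δz = 0.016/5 = 3.2 × 10⁻³ kg m⁻⁴
The largest gradient is in the 108–160 m interval — the pycnocline.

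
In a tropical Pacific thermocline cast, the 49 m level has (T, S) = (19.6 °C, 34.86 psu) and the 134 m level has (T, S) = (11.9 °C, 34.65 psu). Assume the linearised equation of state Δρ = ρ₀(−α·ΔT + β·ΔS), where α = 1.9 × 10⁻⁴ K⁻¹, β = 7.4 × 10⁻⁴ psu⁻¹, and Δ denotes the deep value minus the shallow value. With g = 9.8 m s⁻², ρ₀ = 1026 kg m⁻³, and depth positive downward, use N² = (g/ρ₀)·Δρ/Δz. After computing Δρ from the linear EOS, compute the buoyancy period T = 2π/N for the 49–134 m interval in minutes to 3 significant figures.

8.53 min

ΔT = -7.7 K, ΔS = -0.21 psu (deep − shallow).
Δρ/ρ₀ = −αΔT + βΔS = 1.463 × 10⁻³ − 1.554 × 10⁻⁴ = 1.3076 × 10⁻³, so Δρ ≈ 1.342 kg m⁻³.
N² = (g/ρ₀)·Δρ/Δz = g·(Δρ/ρ₀)/Δz = 9.8 × 1.3076 × 10⁻³ / 85 = 1.5076 × 10⁻⁴ s⁻².
N = √(1.5076 × 10⁻⁴) = 0.012278 rad s⁻¹ → T = 2π/N = 511.74 s = 8.5290 min ≈ 8.53 min.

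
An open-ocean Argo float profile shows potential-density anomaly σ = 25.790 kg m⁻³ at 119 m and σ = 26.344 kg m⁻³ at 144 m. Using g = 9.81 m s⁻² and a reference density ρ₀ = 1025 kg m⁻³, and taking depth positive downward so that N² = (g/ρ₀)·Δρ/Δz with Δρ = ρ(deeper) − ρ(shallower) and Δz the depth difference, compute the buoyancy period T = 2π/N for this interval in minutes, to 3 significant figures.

Δρ = 1026.344 − 1025.790 = 0.554 kg m⁻³ over Δz = 144 − 119 = 25 m.
N² = (9.81/1025) × (0.554/25) = 2.1209 × 10⁻⁴ s⁻².
N = √(2.1209 × 10⁻⁴) = 0.014563 rad s⁻¹, so T = 2π/N = 431.45 s = 7.1908 min ≈ 7.19 min.

7.19 min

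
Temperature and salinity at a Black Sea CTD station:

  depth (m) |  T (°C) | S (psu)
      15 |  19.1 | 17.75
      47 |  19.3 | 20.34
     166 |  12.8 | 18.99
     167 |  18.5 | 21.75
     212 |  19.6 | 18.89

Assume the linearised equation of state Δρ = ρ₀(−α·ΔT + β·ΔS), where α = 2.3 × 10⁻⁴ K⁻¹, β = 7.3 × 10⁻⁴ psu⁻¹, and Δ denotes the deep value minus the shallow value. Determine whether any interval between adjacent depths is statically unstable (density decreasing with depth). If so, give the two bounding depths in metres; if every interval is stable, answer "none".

167–212 m

Evaluate Δρ/ρ₀ = −αΔT + βΔS across each adjacent pair:
  15–47 m: −αΔT+βΔS = −(2.3 × 10⁻⁴)(+0.2)+(7.3 × 10⁻⁴)(+2.59) = 1.8 × 10⁻³ → stable
  47–166 m: −αΔT+βΔS = −(2.3 × 10⁻⁴)(-6.5)+(7.3 × 10⁻⁴)(-1.35) = 5.1 × 10⁻⁴ → stable
  166–167 m: −αΔT+βΔS = −(2.3 × 10⁻⁴)(+5.7)+(7.3 × 10⁻⁴)(+2.76) = 7.0 × 10⁻⁴ → stable
  167–212 m: −αΔT+βΔS = −(2.3 × 10⁻⁴)(+1.1)+(7.3 × 10⁻⁴)(-2.86) = -2.3 × 10⁻³ → UNSTABLE
The 167–212 m interval has Δρ < 0: lighter water underlies denser water.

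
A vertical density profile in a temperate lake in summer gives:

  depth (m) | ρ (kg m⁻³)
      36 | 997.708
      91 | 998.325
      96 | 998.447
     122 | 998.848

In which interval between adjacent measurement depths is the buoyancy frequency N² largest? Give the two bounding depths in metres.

Compute the density gradient over each adjacent pair:
  36–91 m: Δρ/Δz = 0.617/55 = 0.011 kg m⁻⁴
  91–96 m: Δρ/Δz = 0.122/5 = 0.024 kg m⁻⁴
  96–122 m: Δρ/Δz = 0.401/26 = 0.015 kg m⁻⁴
The largest gradient is in the 91–96 m interval — the pycnocline.

91–96 m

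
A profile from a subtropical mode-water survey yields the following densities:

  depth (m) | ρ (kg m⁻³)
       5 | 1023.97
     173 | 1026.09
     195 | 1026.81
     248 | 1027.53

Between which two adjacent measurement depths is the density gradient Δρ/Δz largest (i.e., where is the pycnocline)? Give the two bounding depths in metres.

173–195 m

Compute the density gradient over each adjacent pair:
  5–173 m: Δρ/Δz = 2.12/168 = 0.013 kg m⁻⁴
  173–195 m: Δρ/Δz = 0.72/22 = 0.033 kg m⁻⁴
  195–248 m: Δρ/Δz = 0.72/53 = 0.014 kg m⁻⁴
The largest gradient is in the 173–195 m interval — the pycnocline.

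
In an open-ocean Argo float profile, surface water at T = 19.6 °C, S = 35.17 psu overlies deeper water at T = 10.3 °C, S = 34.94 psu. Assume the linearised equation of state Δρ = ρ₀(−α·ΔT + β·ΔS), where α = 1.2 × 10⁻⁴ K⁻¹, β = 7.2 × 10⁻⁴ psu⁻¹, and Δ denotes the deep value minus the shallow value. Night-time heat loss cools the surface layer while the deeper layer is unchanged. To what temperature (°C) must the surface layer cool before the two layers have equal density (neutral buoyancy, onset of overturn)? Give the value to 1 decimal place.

11.7 °C

Neutral buoyancy requires Δρ = 0, i.e. −α(T_deep − T_surf′) + β(S_deep − S_surf) = 0.
T_surf′ = T_deep − (β/α)·ΔS = 10.3 − (7.2 × 10⁻⁴/1.2 × 10⁻⁴)·(-0.23) = 11.680 °C.
Cooling required: 19.6 − (11.680) = 7.920 °C.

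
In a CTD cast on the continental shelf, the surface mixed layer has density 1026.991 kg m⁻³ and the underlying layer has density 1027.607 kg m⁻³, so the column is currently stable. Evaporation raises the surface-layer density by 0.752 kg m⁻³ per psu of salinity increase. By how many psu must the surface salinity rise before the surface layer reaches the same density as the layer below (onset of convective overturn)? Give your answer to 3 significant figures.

0.819 psu

Density deficit of the surface layer: 1027.607 − 1026.991 = 0.616 kg m⁻³.
Required change = 0.616 / 0.752 = 0.819 psu.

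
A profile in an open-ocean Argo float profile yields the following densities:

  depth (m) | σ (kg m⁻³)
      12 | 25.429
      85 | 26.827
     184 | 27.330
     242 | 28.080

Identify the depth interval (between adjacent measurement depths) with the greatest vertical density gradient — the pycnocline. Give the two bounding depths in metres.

12–85 m

Compute the density gradient over each adjacent pair:
  12–85 m: Δρ/Δz = 1.398/73 = 0.019 kg m⁻⁴
  85–184 m: Δρ/Δz = 0.503/99 = 5.1 × 10⁻³ kg m⁻⁴
  184–242 m: Δρ/Δz = 0.750/58 = 0.013 kg m⁻⁴
The largest gradient is in the 12–85 m interval — the pycnocline.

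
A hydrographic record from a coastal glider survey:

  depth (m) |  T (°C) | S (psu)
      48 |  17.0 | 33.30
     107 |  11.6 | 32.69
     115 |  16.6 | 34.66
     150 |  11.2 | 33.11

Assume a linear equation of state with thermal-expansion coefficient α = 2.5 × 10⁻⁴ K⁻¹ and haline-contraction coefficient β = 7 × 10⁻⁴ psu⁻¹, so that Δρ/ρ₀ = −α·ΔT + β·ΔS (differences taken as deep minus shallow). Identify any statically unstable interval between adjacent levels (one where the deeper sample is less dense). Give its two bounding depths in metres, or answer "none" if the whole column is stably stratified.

Evaluate Δρ/ρ₀ = −αΔT + βΔS across each adjacent pair:
  48–107 m: −αΔT+βΔS = −(2.5 × 10⁻⁴)(-5.4)+(7 × 10⁻⁴)(-0.61) = 9.2 × 10⁻⁴ → stable
  107–115 m: −αΔT+βΔS = −(2.5 × 10⁻⁴)(+5.0)+(7 × 10⁻⁴)(+1.97) = 1.3 × 10⁻⁴ → stable
  115–150 m: −αΔT+βΔS = −(2.5 × 10⁻⁴)(-5.4)+(7 × 10⁻⁴)(-1.55) = 2.7 × 10⁻⁴ → stable
Every interval has Δρ > 0: the column is stably stratified throughout.

none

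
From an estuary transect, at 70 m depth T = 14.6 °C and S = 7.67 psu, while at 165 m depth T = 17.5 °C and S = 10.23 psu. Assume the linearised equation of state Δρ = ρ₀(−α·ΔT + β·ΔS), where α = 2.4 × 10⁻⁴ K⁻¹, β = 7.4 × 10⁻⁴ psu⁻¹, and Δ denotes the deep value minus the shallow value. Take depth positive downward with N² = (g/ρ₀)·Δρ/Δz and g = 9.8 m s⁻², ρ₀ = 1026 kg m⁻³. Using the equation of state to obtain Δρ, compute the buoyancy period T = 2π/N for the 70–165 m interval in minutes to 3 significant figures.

9.42 min

ΔT = +2.9 K, ΔS = +2.56 psu (deep − shallow).
Δρ/ρ₀ = −αΔT + βΔS = -6.96 × 10⁻⁴ + 1.8944 × 10⁻³ = 1.1984 × 10⁻³, so Δρ ≈ 1.230 kg m⁻³.
N² = (g/ρ₀)·Δρ/Δz = g·(Δρ/ρ₀)/Δz = 9.8 × 1.1984 × 10⁻³ / 95 = 1.2362 × 10⁻⁴ s⁻².
N = √(1.2362 × 10⁻⁴) = 0.011118 rad s⁻¹ → T = 2π/N = 565.14 s = 9.4190 min ≈ 9.42 min.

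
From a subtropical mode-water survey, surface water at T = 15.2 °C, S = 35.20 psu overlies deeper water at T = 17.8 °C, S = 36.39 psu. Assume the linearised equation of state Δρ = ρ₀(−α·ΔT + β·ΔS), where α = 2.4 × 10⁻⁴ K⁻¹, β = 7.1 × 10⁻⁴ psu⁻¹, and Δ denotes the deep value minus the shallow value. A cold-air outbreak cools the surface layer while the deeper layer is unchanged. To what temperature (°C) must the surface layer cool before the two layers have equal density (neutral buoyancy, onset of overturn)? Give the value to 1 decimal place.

Neutral buoyancy requires Δρ = 0, i.e. −α(T_deep − T_surf′) + β(S_deep − S_surf) = 0.
T_surf′ = T_deep − (β/α)·ΔS = 17.8 − (7.1 × 10⁻⁴/2.4 × 10⁻⁴)·(+1.19) = 14.280 °C.
Cooling required: 15.2 − (14.280) = 0.920 °C.

14.3 °C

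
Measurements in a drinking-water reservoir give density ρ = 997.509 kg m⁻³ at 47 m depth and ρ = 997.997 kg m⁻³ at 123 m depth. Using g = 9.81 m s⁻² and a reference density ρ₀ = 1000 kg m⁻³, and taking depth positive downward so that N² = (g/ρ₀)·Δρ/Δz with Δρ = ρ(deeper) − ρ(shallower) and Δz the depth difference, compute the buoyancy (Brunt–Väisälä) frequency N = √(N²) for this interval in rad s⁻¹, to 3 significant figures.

7.94 × 10⁻³ rad s⁻¹

Δρ = 997.997 − 997.509 = 0.488 kg m⁻³ over Δz = 123 − 47 = 76 m.
N² = (9.81/1000) × (0.488/76) = 6.2991 × 10⁻⁵ s⁻².
N = √(6.2991 × 10⁻⁵) = 7.9367 × 10⁻³ rad s⁻¹ ≈ 7.94 × 10⁻³ rad s⁻¹.
A positive N² confirms static stability across the interval.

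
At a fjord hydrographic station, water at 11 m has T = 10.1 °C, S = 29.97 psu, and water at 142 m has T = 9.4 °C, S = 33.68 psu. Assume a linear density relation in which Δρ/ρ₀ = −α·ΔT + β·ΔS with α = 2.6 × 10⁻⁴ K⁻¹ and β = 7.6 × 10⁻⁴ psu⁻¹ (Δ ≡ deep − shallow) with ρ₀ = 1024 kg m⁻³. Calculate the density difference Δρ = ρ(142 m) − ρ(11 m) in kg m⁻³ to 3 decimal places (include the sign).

+3.074 kg m⁻³

ΔT = -0.7 K, ΔS = +3.71 psu (deep − shallow).
Δρ/ρ₀ = −(2.6 × 10⁻⁴)(-0.7) + (7.6 × 10⁻⁴)(+3.71) = 3.0016 × 10⁻³.
Δρ = 1024 × (3.0016 × 10⁻³) = +3.074 kg m⁻³.
Positive Δρ: denser below, stable.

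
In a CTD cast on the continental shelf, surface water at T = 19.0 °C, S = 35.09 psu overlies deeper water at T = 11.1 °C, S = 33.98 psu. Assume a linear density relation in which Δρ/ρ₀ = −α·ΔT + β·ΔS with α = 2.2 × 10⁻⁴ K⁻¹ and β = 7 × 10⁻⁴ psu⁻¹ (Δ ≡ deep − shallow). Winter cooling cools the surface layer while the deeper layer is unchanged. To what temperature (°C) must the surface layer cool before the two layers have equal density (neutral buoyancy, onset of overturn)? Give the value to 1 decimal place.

14.6 °C

Neutral buoyancy requires Δρ = 0, i.e. −α(T_deep − T_surf′) + β(S_deep − S_surf) = 0.
T_surf′ = T_deep − (β/α)·ΔS = 11.1 − (7 × 10⁻⁴/2.2 × 10⁻⁴)·(-1.11) = 14.632 °C.
Cooling required: 19.0 − (14.632) = 4.368 °C.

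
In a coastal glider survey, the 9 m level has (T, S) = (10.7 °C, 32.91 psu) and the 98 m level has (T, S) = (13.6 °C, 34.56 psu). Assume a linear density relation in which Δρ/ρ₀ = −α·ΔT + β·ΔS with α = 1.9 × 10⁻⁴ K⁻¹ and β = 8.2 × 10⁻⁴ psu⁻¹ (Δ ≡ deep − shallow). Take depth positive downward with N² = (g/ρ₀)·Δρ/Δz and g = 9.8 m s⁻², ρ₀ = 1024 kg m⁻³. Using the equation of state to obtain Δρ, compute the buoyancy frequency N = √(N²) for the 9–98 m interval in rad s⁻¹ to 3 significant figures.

ΔT = +2.9 K, ΔS = +1.65 psu (deep − shallow).
Δρ/ρ₀ = −αΔT + βΔS = -5.51 × 10⁻⁴ + 1.353 × 10⁻³ = 8.02 × 10⁻⁴, so Δρ ≈ 0.8212 kg m⁻³.
N² = (g/ρ₀)·Δρ/Δz = g·(Δρ/ρ₀)/Δz = 9.8 × 8.02 × 10⁻⁴ / 89 = 8.8310 × 10⁻⁵ s⁻².
N = √(8.8310 × 10⁻⁵) = 9.3973 × 10⁻³ rad s⁻¹ ≈ 9.40 × 10⁻³ rad s⁻¹.

9.40 × 10⁻³ rad s⁻¹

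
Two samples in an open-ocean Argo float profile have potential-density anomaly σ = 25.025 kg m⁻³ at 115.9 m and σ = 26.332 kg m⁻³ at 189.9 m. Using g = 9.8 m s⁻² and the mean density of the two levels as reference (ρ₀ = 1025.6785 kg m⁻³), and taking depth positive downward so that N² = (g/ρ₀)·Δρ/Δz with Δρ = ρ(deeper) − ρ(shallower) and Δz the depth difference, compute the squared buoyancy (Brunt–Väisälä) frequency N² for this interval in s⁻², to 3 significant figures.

Δρ = 1026.332 − 1025.025 = 1.307 kg m⁻³ over Δz = 189.9 − 115.9 = 74 m.
N² = (9.8/1025.6785) × (1.307/74) = 1.6876 × 10⁻⁴ s⁻² ≈ 1.69 × 10⁻⁴ s⁻².

1.69 × 10⁻⁴ s⁻²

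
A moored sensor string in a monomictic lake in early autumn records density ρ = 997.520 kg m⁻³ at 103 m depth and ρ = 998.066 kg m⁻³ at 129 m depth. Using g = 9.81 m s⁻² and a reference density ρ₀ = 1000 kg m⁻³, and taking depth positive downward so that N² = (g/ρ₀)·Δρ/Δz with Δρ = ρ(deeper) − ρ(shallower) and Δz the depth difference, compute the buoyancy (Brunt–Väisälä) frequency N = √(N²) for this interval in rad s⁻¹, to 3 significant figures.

0.0144 rad s⁻¹

Δρ = 998.066 − 997.520 = 0.546 kg m⁻³ over Δz = 129 − 103 = 26 m.
N² = (9.81/1000) × (0.546/26) = 2.0601 × 10⁻⁴ s⁻².
N = √(2.0601 × 10⁻⁴) = 0.014353 rad s⁻¹ ≈ 0.0144 rad s⁻¹.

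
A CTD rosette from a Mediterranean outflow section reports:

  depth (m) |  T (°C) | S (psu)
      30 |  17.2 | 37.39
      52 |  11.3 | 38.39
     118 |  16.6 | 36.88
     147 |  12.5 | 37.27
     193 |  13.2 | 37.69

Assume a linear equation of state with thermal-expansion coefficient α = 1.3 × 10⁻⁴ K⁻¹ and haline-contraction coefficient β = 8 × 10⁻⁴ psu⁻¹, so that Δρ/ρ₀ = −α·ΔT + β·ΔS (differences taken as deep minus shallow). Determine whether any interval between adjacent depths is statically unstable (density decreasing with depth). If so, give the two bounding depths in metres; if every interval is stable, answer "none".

Evaluate Δρ/ρ₀ = −αΔT + βΔS across each adjacent pair:
  30–52 m: −αΔT+βΔS = −(1.3 × 10⁻⁴)(-5.9)+(8 × 10⁻⁴)(+1.00) = 1.6 × 10⁻³ → stable
  52–118 m: −αΔT+βΔS = −(1.3 × 10⁻⁴)(+5.3)+(8 × 10⁻⁴)(-1.51) = -1.9 × 10⁻³ → UNSTABLE
  118–147 m: −αΔT+βΔS = −(1.3 × 10⁻⁴)(-4.1)+(8 × 10⁻⁴)(+0.39) = 8.5 × 10⁻⁴ → stable
  147–193 m: −αΔT+βΔS = −(1.3 × 10⁻⁴)(+0.7)+(8 × 10⁻⁴)(+0.42) = 2.4 × 10⁻⁴ → stable
The 52–118 m interval has Δρ < 0: lighter water underlies denser water.

52–118 m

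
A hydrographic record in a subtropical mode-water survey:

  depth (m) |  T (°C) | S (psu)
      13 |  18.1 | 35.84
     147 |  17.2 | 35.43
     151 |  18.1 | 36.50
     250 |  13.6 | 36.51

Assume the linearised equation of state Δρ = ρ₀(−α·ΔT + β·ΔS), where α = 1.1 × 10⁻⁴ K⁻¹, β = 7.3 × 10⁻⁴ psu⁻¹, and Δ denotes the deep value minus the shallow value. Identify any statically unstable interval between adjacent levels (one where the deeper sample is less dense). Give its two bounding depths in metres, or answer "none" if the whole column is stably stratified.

Evaluate Δρ/ρ₀ = −αΔT + βΔS across each adjacent pair:
  13–147 m: −αΔT+βΔS = −(1.1 × 10⁻⁴)(-0.9)+(7.3 × 10⁻⁴)(-0.41) = -2.0 × 10⁻⁴ → UNSTABLE
  147–151 m: −αΔT+βΔS = −(1.1 × 10⁻⁴)(+0.9)+(7.3 × 10⁻⁴)(+1.07) = 6.8 × 10⁻⁴ → stable
  151–250 m: −αΔT+βΔS = −(1.1 × 10⁻⁴)(-4.5)+(7.3 × 10⁻⁴)(+0.01) = 5.0 × 10⁻⁴ → stable
The 13–147 m interval has Δρ < 0: lighter water underlies denser water.

13–147 m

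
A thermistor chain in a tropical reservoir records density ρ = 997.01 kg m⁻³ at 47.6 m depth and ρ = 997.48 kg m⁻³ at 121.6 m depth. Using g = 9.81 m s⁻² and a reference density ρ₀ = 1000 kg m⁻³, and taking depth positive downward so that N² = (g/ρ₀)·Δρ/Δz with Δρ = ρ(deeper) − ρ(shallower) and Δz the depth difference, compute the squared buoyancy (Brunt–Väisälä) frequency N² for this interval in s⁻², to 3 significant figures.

6.23 × 10⁻⁵ s⁻²

Δρ = 997.48 − 997.01 = 0.47 kg m⁻³ over Δz = 121.6 − 47.6 = 74 m.
N² = (9.81/1000) × (0.47/74) = 6.2307 × 10⁻⁵ s⁻² ≈ 6.23 × 10⁻⁵ s⁻².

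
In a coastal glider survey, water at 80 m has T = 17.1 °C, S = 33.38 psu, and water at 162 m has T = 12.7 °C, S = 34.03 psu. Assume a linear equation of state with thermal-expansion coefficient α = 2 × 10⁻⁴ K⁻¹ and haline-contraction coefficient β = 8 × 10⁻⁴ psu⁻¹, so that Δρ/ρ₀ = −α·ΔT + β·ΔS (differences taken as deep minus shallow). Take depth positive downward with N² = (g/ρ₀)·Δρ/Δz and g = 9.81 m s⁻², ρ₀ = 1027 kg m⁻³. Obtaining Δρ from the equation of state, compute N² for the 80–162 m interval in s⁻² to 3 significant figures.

ΔT = -4.4 K, ΔS = +0.65 psu (deep − shallow).
Δρ/ρ₀ = −αΔT + βΔS = 8.80 × 10⁻⁴ + 5.20 × 10⁻⁴ = 1.40 × 10⁻³, so Δρ ≈ 1.438 kg m⁻³.
N² = (g/ρ₀)·Δρ/Δz = g·(Δρ/ρ₀)/Δz = 9.81 × 1.40 × 10⁻³ / 82 = 1.6749 × 10⁻⁴ s⁻² ≈ 1.67 × 10⁻⁴ s⁻².

1.67 × 10⁻⁴ s⁻²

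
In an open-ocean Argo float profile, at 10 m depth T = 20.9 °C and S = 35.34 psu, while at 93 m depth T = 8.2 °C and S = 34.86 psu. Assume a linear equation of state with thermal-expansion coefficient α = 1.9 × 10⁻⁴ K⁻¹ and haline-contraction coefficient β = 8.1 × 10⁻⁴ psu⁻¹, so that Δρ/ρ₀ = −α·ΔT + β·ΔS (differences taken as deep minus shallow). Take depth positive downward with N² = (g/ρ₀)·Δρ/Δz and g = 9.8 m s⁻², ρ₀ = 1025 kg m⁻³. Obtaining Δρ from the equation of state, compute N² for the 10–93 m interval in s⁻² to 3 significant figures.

2.39 × 10⁻⁴ s⁻²

ΔT = -12.7 K, ΔS = -0.48 psu (deep − shallow).
Δρ/ρ₀ = −αΔT + βΔS = 2.413 × 10⁻³ − 3.888 × 10⁻⁴ = 2.0242 × 10⁻³, so Δρ ≈ 2.075 kg m⁻³.
N² = (g/ρ₀)·Δρ/Δz = g·(Δρ/ρ₀)/Δz = 9.8 × 2.0242 × 10⁻³ / 83 = 2.3900 × 10⁻⁴ s⁻² ≈ 2.39 × 10⁻⁴ s⁻².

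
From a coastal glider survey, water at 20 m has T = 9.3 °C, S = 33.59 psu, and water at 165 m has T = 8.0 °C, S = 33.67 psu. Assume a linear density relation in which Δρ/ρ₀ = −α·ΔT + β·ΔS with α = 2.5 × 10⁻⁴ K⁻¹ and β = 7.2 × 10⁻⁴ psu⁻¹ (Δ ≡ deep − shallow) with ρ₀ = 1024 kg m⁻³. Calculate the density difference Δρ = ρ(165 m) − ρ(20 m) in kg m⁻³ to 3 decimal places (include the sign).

ΔT = -1.3 K, ΔS = +0.08 psu (deep − shallow).
Δρ/ρ₀ = −(2.5 × 10⁻⁴)(-1.3) + (7.2 × 10⁻⁴)(+0.08) = 3.826 × 10⁻⁴.
Δρ = 1024 × (3.826 × 10⁻⁴) = +0.392 kg m⁻³.
Positive Δρ: denser below, stable.

+0.392 kg m⁻³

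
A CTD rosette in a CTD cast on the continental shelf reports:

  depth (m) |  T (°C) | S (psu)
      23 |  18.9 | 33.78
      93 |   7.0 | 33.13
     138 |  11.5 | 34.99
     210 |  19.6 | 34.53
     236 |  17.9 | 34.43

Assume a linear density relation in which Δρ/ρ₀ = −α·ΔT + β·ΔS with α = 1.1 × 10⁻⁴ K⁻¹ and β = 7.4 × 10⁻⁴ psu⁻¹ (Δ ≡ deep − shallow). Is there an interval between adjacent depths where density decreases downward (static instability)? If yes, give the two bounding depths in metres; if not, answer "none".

Evaluate Δρ/ρ₀ = −αΔT + βΔS across each adjacent pair:
  23–93 m: −αΔT+βΔS = −(1.1 × 10⁻⁴)(-11.9)+(7.4 × 10⁻⁴)(-0.65) = 8.3 × 10⁻⁴ → stable
  93–138 m: −αΔT+βΔS = −(1.1 × 10⁻⁴)(+4.5)+(7.4 × 10⁻⁴)(+1.86) = 8.8 × 10⁻⁴ → stable
  138–210 m: −αΔT+βΔS = −(1.1 × 10⁻⁴)(+8.1)+(7.4 × 10⁻⁴)(-0.46) = -1.2 × 10⁻³ → UNSTABLE
  210–236 m: −αΔT+βΔS = −(1.1 × 10⁻⁴)(-1.7)+(7.4 × 10⁻⁴)(-0.10) = 1.1 × 10⁻⁴ → stable
The 138–210 m interval has Δρ < 0: lighter water underlies denser water.

138–210 m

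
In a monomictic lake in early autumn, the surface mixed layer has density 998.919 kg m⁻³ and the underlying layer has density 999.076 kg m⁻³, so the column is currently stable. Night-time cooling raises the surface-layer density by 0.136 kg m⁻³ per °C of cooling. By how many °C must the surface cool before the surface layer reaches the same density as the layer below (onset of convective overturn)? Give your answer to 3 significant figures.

1.15 °C

Density deficit of the surface layer: 999.076 − 998.919 = 0.157 kg m⁻³.
Required change = 0.157 / 0.136 = 1.15 °C.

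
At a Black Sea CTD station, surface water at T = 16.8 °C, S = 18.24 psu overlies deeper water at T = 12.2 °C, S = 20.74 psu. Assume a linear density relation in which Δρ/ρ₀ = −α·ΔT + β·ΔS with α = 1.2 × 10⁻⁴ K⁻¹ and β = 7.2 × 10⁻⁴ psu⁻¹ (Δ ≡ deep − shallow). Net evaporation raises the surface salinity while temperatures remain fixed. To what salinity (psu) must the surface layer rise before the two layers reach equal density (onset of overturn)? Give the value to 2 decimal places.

21.51 psu

Neutral buoyancy requires −α(T_deep − T_surf) + β(S_deep − S_surf′) = 0.
S_surf′ = S_deep − (α/β)·ΔT = 20.74 − (1.2 × 10⁻⁴/7.2 × 10⁻⁴)·(-4.6) = 21.5067 psu.
Increase required: 21.5067 − 18.24 = 3.2667 psu.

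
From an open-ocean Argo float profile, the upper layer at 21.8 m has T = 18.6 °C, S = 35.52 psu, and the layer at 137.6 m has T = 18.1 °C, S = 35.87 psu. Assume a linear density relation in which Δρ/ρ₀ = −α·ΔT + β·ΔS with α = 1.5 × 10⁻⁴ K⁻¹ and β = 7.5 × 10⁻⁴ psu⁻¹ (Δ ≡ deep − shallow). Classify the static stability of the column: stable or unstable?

ΔT = 18.1 − 18.6 = -0.5 K and ΔS = 35.87 − 35.52 = +0.35 psu (deep − shallow).
−αΔT = 7.50 × 10⁻⁵; βΔS = 2.625 × 10⁻⁴; sum Δρ/ρ₀ = 3.375 × 10⁻⁴.
Δρ/ρ₀ > 0, so Δρ > 0: deeper water is denser → statically stable.

stable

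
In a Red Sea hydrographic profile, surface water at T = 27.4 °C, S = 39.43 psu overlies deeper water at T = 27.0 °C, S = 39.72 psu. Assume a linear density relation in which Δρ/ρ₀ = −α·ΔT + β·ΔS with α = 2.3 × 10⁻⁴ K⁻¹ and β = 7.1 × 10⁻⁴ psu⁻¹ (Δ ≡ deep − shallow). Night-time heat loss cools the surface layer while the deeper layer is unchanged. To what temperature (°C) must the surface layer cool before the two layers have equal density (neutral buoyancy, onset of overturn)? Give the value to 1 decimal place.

Neutral buoyancy requires Δρ = 0, i.e. −α(T_deep − T_surf′) + β(S_deep − S_surf) = 0.
T_surf′ = T_deep − (β/α)·ΔS = 27.0 − (7.1 × 10⁻⁴/2.3 × 10⁻⁴)·(+0.29) = 26.105 °C.
Cooling required: 27.4 − (26.105) = 1.295 °C.

26.1 °C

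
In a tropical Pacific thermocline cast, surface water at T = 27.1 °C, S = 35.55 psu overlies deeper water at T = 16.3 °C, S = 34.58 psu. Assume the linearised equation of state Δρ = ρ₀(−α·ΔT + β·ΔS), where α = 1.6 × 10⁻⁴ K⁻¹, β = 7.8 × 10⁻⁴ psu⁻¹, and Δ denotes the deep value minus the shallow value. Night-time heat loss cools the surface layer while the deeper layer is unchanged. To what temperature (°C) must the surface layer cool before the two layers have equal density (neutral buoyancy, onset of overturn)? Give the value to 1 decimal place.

21.0 °C

Neutral buoyancy requires Δρ = 0, i.e. −α(T_deep − T_surf′) + β(S_deep − S_surf) = 0.
T_surf′ = T_deep − (β/α)·ΔS = 16.3 − (7.8 × 10⁻⁴/1.6 × 10⁻⁴)·(-0.97) = 21.029 °C.
Cooling required: 27.1 − (21.029) = 6.071 °C.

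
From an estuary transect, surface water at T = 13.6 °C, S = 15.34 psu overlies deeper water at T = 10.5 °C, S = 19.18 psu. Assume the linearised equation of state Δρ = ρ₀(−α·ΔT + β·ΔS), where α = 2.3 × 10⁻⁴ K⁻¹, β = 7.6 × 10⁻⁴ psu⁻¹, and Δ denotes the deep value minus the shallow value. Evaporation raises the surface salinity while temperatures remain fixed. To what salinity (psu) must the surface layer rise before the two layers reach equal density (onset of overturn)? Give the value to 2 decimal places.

Neutral buoyancy requires −α(T_deep − T_surf) + β(S_deep − S_surf′) = 0.
S_surf′ = S_deep − (α/β)·ΔT = 19.18 − (2.3 × 10⁻⁴/7.6 × 10⁻⁴)·(-3.1) = 20.1182 psu.
Increase required: 20.1182 − 15.34 = 4.7782 psu.

20.12 psu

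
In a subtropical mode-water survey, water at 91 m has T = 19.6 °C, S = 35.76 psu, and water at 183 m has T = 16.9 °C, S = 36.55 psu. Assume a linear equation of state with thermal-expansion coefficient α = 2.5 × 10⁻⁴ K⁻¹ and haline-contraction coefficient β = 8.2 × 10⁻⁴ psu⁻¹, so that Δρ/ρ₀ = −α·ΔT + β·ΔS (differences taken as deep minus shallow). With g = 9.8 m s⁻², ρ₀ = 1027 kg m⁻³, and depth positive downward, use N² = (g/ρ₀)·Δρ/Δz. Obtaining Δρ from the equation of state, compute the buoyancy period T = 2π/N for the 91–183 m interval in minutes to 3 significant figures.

8.82 min

ΔT = -2.7 K, ΔS = +0.79 psu (deep − shallow).
Δρ/ρ₀ = −αΔT + βΔS = 6.75 × 10⁻⁴ + 6.478 × 10⁻⁴ = 1.3228 × 10⁻³, so Δρ ≈ 1.359 kg m⁻³.
N² = (g/ρ₀)·Δρ/Δz = g·(Δρ/ρ₀)/Δz = 9.8 × 1.3228 × 10⁻³ / 92 = 1.4091 × 10⁻⁴ s⁻².
N = √(1.4091 × 10⁻⁴) = 0.011871 rad s⁻¹ → T = 2π/N = 529.29 s = 8.8215 min ≈ 8.82 min.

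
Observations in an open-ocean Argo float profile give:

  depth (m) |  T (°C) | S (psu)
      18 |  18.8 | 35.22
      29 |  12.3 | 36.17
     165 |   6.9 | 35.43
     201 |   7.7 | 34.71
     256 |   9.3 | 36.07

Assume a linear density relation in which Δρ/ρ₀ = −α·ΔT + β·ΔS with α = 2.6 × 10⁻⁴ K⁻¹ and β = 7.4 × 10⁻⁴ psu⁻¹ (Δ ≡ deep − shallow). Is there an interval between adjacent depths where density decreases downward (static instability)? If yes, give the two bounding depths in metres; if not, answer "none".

Evaluate Δρ/ρ₀ = −αΔT + βΔS across each adjacent pair:
  18–29 m: −αΔT+βΔS = −(2.6 × 10⁻⁴)(-6.5)+(7.4 × 10⁻⁴)(+0.95) = 2.4 × 10⁻³ → stable
  29–165 m: −αΔT+βΔS = −(2.6 × 10⁻⁴)(-5.4)+(7.4 × 10⁻⁴)(-0.74) = 8.6 × 10⁻⁴ → stable
  165–201 m: −αΔT+βΔS = −(2.6 × 10⁻⁴)(+0.8)+(7.4 × 10⁻⁴)(-0.72) = -7.4 × 10⁻⁴ → UNSTABLE
  201–256 m: −αΔT+βΔS = −(2.6 × 10⁻⁴)(+1.6)+(7.4 × 10⁻⁴)(+1.36) = 5.9 × 10⁻⁴ → stable
The 165–201 m interval has Δρ < 0: lighter water underlies denser water.

165–201 m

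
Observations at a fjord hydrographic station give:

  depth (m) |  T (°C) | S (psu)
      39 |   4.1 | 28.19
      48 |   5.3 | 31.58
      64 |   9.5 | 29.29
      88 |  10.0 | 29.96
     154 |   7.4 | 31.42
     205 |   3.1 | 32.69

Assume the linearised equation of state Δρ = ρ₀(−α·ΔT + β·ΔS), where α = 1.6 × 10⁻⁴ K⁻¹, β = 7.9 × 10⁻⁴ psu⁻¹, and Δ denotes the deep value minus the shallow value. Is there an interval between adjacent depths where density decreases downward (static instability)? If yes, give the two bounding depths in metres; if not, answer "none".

Evaluate Δρ/ρ₀ = −αΔT + βΔS across each adjacent pair:
  39–48 m: −αΔT+βΔS = −(1.6 × 10⁻⁴)(+1.2)+(7.9 × 10⁻⁴)(+3.39) = 2.5 × 10⁻³ → stable
  48–64 m: −αΔT+βΔS = −(1.6 × 10⁻⁴)(+4.2)+(7.9 × 10⁻⁴)(-2.29) = -2.5 × 10⁻³ → UNSTABLE
  64–88 m: −αΔT+βΔS = −(1.6 × 10⁻⁴)(+0.5)+(7.9 × 10⁻⁴)(+0.67) = 4.5 × 10⁻⁴ → stable
  88–154 m: −αΔT+βΔS = −(1.6 × 10⁻⁴)(-2.6)+(7.9 × 10⁻⁴)(+1.46) = 1.6 × 10⁻³ → stable
  154–205 m: −αΔT+βΔS = −(1.6 × 10⁻⁴)(-4.3)+(7.9 × 10⁻⁴)(+1.27) = 1.7 × 10⁻³ → stable
The 48–64 m interval has Δρ < 0: lighter water underlies denser water.

48–64 m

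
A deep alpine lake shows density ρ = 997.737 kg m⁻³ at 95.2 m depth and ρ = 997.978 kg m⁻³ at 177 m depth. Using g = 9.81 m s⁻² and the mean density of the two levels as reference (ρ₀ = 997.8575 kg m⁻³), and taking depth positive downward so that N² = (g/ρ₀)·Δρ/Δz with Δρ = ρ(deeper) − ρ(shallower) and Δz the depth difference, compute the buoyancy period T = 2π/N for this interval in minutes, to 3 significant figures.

Δρ = 997.978 − 997.737 = 0.241 kg m⁻³ over Δz = 177 − 95.2 = 81.8 m.
N² = (9.81/997.8575) × (0.241/81.8) = 2.8964 × 10⁻⁵ s⁻².
N = √(2.8964 × 10⁻⁵) = 5.3818 × 10⁻³ rad s⁻¹, so T = 2π/N = 1.1675 × 10³ s = 19.458 min ≈ 19.5 min.

19.5 min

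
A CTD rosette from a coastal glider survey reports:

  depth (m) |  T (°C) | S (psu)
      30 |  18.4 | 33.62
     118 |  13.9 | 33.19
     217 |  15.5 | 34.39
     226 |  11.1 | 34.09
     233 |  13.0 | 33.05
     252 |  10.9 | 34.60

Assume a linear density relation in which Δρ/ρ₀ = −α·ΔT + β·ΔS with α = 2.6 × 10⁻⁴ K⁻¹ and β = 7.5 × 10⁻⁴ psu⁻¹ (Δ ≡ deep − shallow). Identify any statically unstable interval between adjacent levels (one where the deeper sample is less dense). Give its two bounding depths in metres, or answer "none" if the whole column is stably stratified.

226–233 m

Evaluate Δρ/ρ₀ = −αΔT + βΔS across each adjacent pair:
  30–118 m: −αΔT+βΔS = −(2.6 × 10⁻⁴)(-4.5)+(7.5 × 10⁻⁴)(-0.43) = 8.5 × 10⁻⁴ → stable
  118–217 m: −αΔT+βΔS = −(2.6 × 10⁻⁴)(+1.6)+(7.5 × 10⁻⁴)(+1.20) = 4.8 × 10⁻⁴ → stable
  217–226 m: −αΔT+βΔS = −(2.6 × 10⁻⁴)(-4.4)+(7.5 × 10⁻⁴)(-0.30) = 9.2 × 10⁻⁴ → stable
  226–233 m: −αΔT+βΔS = −(2.6 × 10⁻⁴)(+1.9)+(7.5 × 10⁻⁴)(-1.04) = -1.3 × 10⁻³ → UNSTABLE
  233–252 m: −αΔT+βΔS = −(2.6 × 10⁻⁴)(-2.1)+(7.5 × 10⁻⁴)(+1.55) = 1.7 × 10⁻³ → stable
The 226–233 m interval has Δρ < 0: lighter water underlies denser water.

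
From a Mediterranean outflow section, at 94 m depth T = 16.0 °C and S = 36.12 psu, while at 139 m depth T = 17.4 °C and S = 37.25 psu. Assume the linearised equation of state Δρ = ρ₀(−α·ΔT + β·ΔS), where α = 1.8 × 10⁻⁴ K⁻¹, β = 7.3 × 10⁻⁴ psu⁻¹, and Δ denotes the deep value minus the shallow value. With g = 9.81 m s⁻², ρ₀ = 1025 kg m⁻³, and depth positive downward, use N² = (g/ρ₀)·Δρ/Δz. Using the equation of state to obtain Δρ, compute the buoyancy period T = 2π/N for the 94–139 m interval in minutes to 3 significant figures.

ΔT = +1.4 K, ΔS = +1.13 psu (deep − shallow).
Δρ/ρ₀ = −αΔT + βΔS = -2.52 × 10⁻⁴ + 8.249 × 10⁻⁴ = 5.729 × 10⁻⁴, so Δρ ≈ 0.5872 kg m⁻³.
N² = (g/ρ₀)·Δρ/Δz = g·(Δρ/ρ₀)/Δz = 9.81 × 5.729 × 10⁻⁴ / 45 = 1.2489 × 10⁻⁴ s⁻².
N = √(1.2489 × 10⁻⁴) = 0.011175 rad s⁻¹ → T = 2π/N = 562.25 s = 9.3708 min ≈ 9.37 min.

9.37 min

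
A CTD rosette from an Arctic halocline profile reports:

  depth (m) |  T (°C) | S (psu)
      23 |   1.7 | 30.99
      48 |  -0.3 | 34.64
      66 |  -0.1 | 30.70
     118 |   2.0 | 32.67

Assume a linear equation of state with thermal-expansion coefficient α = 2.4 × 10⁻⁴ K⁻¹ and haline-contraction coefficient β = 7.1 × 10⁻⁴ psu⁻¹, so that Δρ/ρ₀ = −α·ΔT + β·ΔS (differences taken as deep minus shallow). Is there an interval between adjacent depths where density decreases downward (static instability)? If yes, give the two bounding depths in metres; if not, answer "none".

Evaluate Δρ/ρ₀ = −αΔT + βΔS across each adjacent pair:
  23–48 m: −αΔT+βΔS = −(2.4 × 10⁻⁴)(-2.0)+(7.1 × 10⁻⁴)(+3.65) = 3.1 × 10⁻³ → stable
  48–66 m: −αΔT+βΔS = −(2.4 × 10⁻⁴)(+0.2)+(7.1 × 10⁻⁴)(-3.94) = -2.8 × 10⁻³ → UNSTABLE
  66–118 m: −αΔT+βΔS = −(2.4 × 10⁻⁴)(+2.1)+(7.1 × 10⁻⁴)(+1.97) = 8.9 × 10⁻⁴ → stable
The 48–66 m interval has Δρ < 0: lighter water underlies denser water.

48–66 m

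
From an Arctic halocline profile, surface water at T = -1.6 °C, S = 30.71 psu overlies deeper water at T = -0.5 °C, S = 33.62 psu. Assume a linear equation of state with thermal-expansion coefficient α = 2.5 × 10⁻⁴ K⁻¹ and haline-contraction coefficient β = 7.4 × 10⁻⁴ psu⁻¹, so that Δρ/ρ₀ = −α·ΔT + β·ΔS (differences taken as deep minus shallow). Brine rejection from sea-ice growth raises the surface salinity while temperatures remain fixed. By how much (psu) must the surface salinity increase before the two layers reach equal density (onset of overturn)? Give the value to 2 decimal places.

2.54 psu

Neutral buoyancy requires −α(T_deep − T_surf) + β(S_deep − S_surf′) = 0.
S_surf′ = S_deep − (α/β)·ΔT = 33.62 − (2.5 × 10⁻⁴/7.4 × 10⁻⁴)·(+1.1) = 33.2484 psu.
Increase required: 33.2484 − 30.71 = 2.5384 psu.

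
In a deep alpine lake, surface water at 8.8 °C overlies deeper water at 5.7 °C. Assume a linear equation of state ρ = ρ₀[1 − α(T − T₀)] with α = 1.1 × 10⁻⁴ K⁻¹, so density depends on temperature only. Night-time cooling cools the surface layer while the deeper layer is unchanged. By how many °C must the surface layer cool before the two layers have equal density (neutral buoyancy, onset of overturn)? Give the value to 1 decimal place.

3.1 °C

With temperature the only control, equal density requires T_surf′ = T_deep.
T_surf′ = 5.7 °C.
Cooling required: 8.8 − 5.7 = 3.1 °C.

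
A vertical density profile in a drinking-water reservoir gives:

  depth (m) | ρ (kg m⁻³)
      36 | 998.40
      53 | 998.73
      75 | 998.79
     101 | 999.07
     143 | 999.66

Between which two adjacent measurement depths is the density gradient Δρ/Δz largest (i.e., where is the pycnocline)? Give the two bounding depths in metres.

Compute the density gradient over each adjacent pair:
  36–53 m: Δρ/Δz = 0.33/17 = 0.019 kg m⁻⁴
  53–75 m: Δρ/Δz = 0.06/22 = 2.7 × 10⁻³ kg m⁻⁴
  75–101 m: Δρ/Δz = 0.28/26 = 0.011 kg m⁻⁴
  101–143 m: Δρ/Δz = 0.59/42 = 0.014 kg m⁻⁴
The largest gradient is in the 36–53 m interval — the pycnocline.

36–53 m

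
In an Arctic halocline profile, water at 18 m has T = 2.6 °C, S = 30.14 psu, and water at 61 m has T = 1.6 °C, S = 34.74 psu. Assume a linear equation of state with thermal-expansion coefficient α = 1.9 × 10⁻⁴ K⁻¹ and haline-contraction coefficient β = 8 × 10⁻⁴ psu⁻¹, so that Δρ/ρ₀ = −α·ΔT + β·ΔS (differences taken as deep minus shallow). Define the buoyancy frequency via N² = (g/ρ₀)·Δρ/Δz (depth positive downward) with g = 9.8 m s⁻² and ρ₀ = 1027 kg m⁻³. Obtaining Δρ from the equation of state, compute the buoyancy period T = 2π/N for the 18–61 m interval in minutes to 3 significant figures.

3.53 min

ΔT = -1.0 K, ΔS = +4.60 psu (deep − shallow).
Δρ/ρ₀ = −αΔT + βΔS = 1.90 × 10⁻⁴ + 3.68 × 10⁻³ = 3.87 × 10⁻³, so Δρ ≈ 3.974 kg m⁻³.
N² = (g/ρ₀)·Δρ/Δz = g·(Δρ/ρ₀)/Δz = 9.8 × 3.87 × 10⁻³ / 43 = 8.8200 × 10⁻⁴ s⁻².
N = √(8.8200 × 10⁻⁴) = 0.029698 rad s⁻¹ → T = 2π/N = 211.57 s = 3.5262 min ≈ 3.53 min.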